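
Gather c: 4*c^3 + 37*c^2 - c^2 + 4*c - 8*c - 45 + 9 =4*c^3 + 36*c^2 - 4*c - 36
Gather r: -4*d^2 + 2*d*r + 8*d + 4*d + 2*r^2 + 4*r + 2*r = -4*d^2 + 12*d + 2*r^2 + r*(2*d + 6)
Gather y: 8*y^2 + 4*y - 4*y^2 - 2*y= 4*y^2 + 2*y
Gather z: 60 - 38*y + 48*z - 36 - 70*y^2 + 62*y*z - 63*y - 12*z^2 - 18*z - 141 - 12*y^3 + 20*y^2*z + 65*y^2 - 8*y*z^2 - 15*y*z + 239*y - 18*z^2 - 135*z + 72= -12*y^3 - 5*y^2 + 138*y + z^2*(-8*y - 30) + z*(20*y^2 + 47*y - 105) - 45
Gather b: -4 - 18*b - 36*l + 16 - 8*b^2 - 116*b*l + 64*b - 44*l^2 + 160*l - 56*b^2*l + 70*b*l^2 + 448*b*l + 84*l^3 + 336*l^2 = b^2*(-56*l - 8) + b*(70*l^2 + 332*l + 46) + 84*l^3 + 292*l^2 + 124*l + 12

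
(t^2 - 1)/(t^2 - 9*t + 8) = (t + 1)/(t - 8)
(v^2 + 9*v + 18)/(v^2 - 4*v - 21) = (v + 6)/(v - 7)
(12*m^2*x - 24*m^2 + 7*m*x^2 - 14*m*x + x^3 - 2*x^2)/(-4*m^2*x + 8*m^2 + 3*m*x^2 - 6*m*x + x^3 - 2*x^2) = (3*m + x)/(-m + x)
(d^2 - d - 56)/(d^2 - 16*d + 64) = (d + 7)/(d - 8)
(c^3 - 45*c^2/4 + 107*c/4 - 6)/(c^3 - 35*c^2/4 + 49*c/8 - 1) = 2*(c - 3)/(2*c - 1)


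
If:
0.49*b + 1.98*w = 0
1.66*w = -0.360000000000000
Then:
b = 0.88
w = -0.22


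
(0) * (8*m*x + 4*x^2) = 0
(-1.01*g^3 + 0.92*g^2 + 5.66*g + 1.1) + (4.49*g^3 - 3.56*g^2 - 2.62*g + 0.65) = 3.48*g^3 - 2.64*g^2 + 3.04*g + 1.75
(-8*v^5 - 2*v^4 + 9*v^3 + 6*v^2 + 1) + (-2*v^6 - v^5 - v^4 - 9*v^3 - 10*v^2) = -2*v^6 - 9*v^5 - 3*v^4 - 4*v^2 + 1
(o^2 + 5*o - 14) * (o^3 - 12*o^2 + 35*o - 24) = o^5 - 7*o^4 - 39*o^3 + 319*o^2 - 610*o + 336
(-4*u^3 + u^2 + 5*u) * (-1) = 4*u^3 - u^2 - 5*u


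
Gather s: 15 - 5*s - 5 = 10 - 5*s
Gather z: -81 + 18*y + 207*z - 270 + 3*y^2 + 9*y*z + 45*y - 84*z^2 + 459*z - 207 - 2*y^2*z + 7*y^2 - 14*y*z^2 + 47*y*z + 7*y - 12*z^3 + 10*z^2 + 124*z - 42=10*y^2 + 70*y - 12*z^3 + z^2*(-14*y - 74) + z*(-2*y^2 + 56*y + 790) - 600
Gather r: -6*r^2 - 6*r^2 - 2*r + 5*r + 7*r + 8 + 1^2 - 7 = -12*r^2 + 10*r + 2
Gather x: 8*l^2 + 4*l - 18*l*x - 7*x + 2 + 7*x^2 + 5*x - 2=8*l^2 + 4*l + 7*x^2 + x*(-18*l - 2)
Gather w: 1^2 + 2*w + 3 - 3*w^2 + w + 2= -3*w^2 + 3*w + 6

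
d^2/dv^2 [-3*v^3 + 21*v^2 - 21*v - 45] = 42 - 18*v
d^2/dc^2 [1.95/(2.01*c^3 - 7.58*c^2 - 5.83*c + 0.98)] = ((29.562 - 23.517*c)*(2.01*c^3 - 7.58*c^2 - 5.83*c + 0.98) + 1.95*(-12.06*c^2 + 30.32*c + 11.66)*(-6.03*c^2 + 15.16*c + 5.83))/(2.01*c^3 - 7.58*c^2 - 5.83*c + 0.98)^3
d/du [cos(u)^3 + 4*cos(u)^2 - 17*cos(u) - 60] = (-3*cos(u)^2 - 8*cos(u) + 17)*sin(u)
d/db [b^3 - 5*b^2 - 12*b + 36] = 3*b^2 - 10*b - 12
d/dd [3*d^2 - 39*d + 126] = 6*d - 39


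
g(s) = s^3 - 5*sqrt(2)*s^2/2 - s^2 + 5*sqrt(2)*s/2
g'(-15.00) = 814.60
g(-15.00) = -4448.53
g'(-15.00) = 814.60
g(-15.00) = -4448.53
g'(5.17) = 36.82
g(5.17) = 35.24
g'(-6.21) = 175.56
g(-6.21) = -436.35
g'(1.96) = -2.72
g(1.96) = -2.96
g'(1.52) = -3.32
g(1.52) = -1.59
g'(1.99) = -2.64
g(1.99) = -3.04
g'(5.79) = 51.59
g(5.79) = 62.53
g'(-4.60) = 108.74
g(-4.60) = -209.57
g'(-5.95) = 163.72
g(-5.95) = -392.25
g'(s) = 3*s^2 - 5*sqrt(2)*s - 2*s + 5*sqrt(2)/2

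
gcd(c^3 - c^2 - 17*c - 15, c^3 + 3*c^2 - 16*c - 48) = c + 3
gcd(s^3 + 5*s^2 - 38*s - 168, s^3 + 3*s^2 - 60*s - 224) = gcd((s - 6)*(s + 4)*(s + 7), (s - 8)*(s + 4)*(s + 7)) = s^2 + 11*s + 28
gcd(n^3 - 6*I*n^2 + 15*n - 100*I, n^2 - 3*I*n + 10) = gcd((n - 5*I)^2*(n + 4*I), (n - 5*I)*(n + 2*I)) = n - 5*I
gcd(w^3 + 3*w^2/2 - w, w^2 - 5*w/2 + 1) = w - 1/2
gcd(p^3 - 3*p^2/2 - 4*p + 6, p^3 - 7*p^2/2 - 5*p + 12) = p^2 + p/2 - 3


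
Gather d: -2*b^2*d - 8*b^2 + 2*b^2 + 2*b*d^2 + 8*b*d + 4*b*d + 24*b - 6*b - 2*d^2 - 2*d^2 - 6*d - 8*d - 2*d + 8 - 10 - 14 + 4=-6*b^2 + 18*b + d^2*(2*b - 4) + d*(-2*b^2 + 12*b - 16) - 12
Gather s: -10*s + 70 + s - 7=63 - 9*s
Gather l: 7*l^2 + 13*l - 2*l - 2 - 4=7*l^2 + 11*l - 6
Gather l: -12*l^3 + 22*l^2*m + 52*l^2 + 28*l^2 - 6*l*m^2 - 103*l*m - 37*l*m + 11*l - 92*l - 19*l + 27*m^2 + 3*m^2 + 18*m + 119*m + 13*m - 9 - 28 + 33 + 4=-12*l^3 + l^2*(22*m + 80) + l*(-6*m^2 - 140*m - 100) + 30*m^2 + 150*m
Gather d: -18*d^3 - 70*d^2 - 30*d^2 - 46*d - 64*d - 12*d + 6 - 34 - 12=-18*d^3 - 100*d^2 - 122*d - 40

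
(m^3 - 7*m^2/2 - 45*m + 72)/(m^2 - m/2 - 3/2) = (m^2 - 2*m - 48)/(m + 1)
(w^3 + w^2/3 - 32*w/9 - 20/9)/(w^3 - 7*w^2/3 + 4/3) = (w + 5/3)/(w - 1)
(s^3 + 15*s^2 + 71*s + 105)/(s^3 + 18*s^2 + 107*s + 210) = (s + 3)/(s + 6)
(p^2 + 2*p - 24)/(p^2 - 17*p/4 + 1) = 4*(p + 6)/(4*p - 1)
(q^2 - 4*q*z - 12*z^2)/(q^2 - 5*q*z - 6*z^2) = (q + 2*z)/(q + z)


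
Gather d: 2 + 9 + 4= 15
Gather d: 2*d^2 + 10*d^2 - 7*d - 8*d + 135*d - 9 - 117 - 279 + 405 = 12*d^2 + 120*d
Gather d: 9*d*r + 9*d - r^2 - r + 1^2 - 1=d*(9*r + 9) - r^2 - r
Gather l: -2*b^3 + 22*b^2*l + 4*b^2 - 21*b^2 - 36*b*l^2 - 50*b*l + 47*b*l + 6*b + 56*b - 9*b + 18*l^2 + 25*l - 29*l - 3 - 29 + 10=-2*b^3 - 17*b^2 + 53*b + l^2*(18 - 36*b) + l*(22*b^2 - 3*b - 4) - 22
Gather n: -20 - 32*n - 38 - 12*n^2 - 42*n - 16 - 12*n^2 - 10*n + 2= -24*n^2 - 84*n - 72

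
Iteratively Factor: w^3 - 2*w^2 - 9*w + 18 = (w - 2)*(w^2 - 9) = (w - 3)*(w - 2)*(w + 3)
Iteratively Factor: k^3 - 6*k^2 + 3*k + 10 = (k - 5)*(k^2 - k - 2) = (k - 5)*(k + 1)*(k - 2)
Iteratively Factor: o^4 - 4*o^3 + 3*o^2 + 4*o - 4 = (o - 2)*(o^3 - 2*o^2 - o + 2) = (o - 2)^2*(o^2 - 1) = (o - 2)^2*(o - 1)*(o + 1)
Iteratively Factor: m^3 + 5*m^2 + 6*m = (m + 3)*(m^2 + 2*m) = m*(m + 3)*(m + 2)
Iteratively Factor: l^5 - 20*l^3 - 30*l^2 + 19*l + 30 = (l - 5)*(l^4 + 5*l^3 + 5*l^2 - 5*l - 6) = (l - 5)*(l + 2)*(l^3 + 3*l^2 - l - 3) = (l - 5)*(l - 1)*(l + 2)*(l^2 + 4*l + 3) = (l - 5)*(l - 1)*(l + 1)*(l + 2)*(l + 3)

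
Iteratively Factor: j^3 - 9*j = (j - 3)*(j^2 + 3*j) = j*(j - 3)*(j + 3)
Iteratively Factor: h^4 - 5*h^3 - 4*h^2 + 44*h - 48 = (h - 4)*(h^3 - h^2 - 8*h + 12) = (h - 4)*(h - 2)*(h^2 + h - 6) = (h - 4)*(h - 2)^2*(h + 3)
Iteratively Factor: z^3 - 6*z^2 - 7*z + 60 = (z - 4)*(z^2 - 2*z - 15) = (z - 4)*(z + 3)*(z - 5)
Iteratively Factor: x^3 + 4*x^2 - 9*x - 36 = (x + 4)*(x^2 - 9) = (x - 3)*(x + 4)*(x + 3)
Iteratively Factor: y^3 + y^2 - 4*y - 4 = (y - 2)*(y^2 + 3*y + 2) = (y - 2)*(y + 2)*(y + 1)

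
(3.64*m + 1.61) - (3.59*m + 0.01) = 0.0500000000000003*m + 1.6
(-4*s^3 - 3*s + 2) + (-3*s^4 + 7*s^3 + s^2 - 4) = -3*s^4 + 3*s^3 + s^2 - 3*s - 2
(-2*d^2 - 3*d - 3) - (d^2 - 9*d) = -3*d^2 + 6*d - 3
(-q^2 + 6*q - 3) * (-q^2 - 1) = q^4 - 6*q^3 + 4*q^2 - 6*q + 3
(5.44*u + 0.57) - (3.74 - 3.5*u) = 8.94*u - 3.17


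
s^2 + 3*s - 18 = (s - 3)*(s + 6)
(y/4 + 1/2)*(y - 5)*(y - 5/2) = y^3/4 - 11*y^2/8 - 5*y/8 + 25/4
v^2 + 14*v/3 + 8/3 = (v + 2/3)*(v + 4)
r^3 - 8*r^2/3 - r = r*(r - 3)*(r + 1/3)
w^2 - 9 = (w - 3)*(w + 3)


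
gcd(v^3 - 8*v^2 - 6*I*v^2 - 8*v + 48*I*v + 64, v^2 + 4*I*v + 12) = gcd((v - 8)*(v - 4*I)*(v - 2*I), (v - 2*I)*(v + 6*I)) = v - 2*I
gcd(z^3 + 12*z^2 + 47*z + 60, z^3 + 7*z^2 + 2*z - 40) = z^2 + 9*z + 20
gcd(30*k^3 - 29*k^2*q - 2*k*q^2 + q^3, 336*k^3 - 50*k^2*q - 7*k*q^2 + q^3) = -6*k + q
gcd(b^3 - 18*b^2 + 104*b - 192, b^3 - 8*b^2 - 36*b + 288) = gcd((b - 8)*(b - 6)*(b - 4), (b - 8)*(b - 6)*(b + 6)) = b^2 - 14*b + 48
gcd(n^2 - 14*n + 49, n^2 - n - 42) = n - 7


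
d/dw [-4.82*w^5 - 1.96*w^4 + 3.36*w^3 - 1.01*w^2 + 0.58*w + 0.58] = -24.1*w^4 - 7.84*w^3 + 10.08*w^2 - 2.02*w + 0.58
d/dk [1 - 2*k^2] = -4*k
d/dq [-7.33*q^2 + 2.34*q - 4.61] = 2.34 - 14.66*q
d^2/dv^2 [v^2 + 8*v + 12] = 2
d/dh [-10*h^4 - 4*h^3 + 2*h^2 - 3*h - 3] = -40*h^3 - 12*h^2 + 4*h - 3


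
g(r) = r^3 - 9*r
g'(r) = 3*r^2 - 9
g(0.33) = -2.93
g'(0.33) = -8.67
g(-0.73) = 6.18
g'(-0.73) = -7.40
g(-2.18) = 9.26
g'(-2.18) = 5.26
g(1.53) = -10.19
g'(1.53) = -1.98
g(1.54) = -10.21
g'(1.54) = -1.89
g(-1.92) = 10.20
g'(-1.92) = 2.06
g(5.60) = 125.22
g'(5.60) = 85.08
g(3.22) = 4.41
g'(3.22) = 22.11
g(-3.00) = 0.00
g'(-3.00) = 18.00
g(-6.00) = -162.00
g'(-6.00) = 99.00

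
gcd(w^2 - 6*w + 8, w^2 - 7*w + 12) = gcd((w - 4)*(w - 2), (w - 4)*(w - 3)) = w - 4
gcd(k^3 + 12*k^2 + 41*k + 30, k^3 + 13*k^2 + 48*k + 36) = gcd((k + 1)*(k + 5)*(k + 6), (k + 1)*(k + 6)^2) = k^2 + 7*k + 6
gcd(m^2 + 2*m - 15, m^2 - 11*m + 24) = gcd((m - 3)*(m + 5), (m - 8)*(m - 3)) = m - 3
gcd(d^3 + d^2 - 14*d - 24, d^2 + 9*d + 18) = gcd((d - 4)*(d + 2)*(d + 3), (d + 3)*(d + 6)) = d + 3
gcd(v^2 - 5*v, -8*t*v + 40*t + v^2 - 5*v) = v - 5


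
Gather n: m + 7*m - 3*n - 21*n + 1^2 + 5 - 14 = 8*m - 24*n - 8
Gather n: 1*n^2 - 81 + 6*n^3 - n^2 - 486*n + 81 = 6*n^3 - 486*n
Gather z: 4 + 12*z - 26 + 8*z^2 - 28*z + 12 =8*z^2 - 16*z - 10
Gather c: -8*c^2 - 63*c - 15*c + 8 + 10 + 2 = -8*c^2 - 78*c + 20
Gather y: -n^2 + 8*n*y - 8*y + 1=-n^2 + y*(8*n - 8) + 1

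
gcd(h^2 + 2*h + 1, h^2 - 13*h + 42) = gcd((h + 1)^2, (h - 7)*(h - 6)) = 1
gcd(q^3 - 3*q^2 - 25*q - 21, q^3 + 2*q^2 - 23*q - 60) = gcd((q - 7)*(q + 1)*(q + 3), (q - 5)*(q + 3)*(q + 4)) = q + 3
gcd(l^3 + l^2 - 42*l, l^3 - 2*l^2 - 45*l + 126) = l^2 + l - 42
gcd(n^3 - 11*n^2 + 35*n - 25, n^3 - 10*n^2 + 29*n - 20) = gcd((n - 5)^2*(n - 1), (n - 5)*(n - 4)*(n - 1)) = n^2 - 6*n + 5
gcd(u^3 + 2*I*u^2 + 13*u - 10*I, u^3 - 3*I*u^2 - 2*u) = u^2 - 3*I*u - 2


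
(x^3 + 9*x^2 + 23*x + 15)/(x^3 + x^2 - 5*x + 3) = (x^2 + 6*x + 5)/(x^2 - 2*x + 1)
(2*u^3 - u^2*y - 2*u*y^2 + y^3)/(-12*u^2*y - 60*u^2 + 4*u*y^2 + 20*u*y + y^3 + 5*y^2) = (-u^2 + y^2)/(6*u*y + 30*u + y^2 + 5*y)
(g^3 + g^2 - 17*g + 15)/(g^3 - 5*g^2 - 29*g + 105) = (g - 1)/(g - 7)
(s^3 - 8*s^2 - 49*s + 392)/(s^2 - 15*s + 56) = s + 7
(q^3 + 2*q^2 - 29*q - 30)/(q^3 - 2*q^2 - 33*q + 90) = (q + 1)/(q - 3)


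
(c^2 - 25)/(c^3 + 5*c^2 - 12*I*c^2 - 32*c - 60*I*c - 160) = (c - 5)/(c^2 - 12*I*c - 32)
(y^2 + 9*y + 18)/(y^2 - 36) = (y + 3)/(y - 6)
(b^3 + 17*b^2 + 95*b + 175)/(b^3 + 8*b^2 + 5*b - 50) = (b + 7)/(b - 2)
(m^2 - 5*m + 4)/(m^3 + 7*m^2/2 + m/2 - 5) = 2*(m - 4)/(2*m^2 + 9*m + 10)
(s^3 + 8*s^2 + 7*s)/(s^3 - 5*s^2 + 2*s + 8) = s*(s + 7)/(s^2 - 6*s + 8)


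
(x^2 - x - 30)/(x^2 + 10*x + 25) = (x - 6)/(x + 5)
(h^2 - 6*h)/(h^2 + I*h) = (h - 6)/(h + I)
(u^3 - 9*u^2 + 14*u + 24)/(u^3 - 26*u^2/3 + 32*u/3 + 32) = 3*(u + 1)/(3*u + 4)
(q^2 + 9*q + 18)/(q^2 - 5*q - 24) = (q + 6)/(q - 8)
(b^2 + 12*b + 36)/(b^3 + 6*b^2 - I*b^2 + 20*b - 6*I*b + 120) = (b + 6)/(b^2 - I*b + 20)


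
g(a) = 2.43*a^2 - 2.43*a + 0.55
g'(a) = 4.86*a - 2.43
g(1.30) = 1.50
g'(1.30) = 3.89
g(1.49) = 2.32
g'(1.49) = 4.81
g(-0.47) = 2.23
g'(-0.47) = -4.71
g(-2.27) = 18.59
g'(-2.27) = -13.46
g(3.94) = 28.70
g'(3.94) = 16.72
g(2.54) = 10.06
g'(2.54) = 9.91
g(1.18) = 1.07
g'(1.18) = 3.30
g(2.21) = 7.05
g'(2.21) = 8.31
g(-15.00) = 583.75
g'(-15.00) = -75.33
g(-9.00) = 219.25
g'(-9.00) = -46.17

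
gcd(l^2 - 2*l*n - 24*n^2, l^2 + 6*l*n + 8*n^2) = l + 4*n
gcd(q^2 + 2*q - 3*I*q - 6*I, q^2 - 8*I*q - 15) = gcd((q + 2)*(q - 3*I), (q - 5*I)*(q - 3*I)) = q - 3*I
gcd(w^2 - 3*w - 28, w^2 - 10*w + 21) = w - 7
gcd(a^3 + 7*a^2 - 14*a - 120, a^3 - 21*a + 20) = a^2 + a - 20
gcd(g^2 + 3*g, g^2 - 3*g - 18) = g + 3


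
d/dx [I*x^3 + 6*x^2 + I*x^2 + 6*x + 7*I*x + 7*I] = 3*I*x^2 + 2*x*(6 + I) + 6 + 7*I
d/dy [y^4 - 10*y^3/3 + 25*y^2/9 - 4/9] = 2*y*(18*y^2 - 45*y + 25)/9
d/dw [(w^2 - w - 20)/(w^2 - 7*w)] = 2*(-3*w^2 + 20*w - 70)/(w^2*(w^2 - 14*w + 49))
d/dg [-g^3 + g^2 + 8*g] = -3*g^2 + 2*g + 8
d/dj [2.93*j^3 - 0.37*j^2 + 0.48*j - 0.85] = 8.79*j^2 - 0.74*j + 0.48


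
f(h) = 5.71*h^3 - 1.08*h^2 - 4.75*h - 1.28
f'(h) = 17.13*h^2 - 2.16*h - 4.75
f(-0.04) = -1.09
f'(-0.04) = -4.64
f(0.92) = -2.12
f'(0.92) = 7.76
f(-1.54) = -17.38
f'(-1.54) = 39.20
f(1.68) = 14.77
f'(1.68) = 39.97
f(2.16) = 40.96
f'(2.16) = 70.51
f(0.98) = -1.60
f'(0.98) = 9.58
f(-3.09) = -165.38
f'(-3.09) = 165.48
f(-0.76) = -0.80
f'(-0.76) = 6.79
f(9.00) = 4031.08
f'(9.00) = 1363.34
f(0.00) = -1.28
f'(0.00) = -4.75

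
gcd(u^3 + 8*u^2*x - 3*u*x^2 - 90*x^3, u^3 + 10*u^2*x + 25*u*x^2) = u + 5*x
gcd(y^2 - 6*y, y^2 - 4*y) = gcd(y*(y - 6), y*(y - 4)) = y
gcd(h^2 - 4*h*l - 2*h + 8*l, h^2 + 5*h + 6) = 1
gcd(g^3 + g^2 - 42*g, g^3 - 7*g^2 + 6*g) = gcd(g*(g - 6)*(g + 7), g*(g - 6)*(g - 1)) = g^2 - 6*g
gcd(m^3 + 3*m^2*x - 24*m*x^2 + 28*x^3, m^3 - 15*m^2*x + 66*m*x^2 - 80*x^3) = -m + 2*x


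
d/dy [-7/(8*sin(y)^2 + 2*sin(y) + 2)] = 7*(8*sin(y) + 1)*cos(y)/(2*(4*sin(y)^2 + sin(y) + 1)^2)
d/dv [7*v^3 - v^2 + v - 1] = 21*v^2 - 2*v + 1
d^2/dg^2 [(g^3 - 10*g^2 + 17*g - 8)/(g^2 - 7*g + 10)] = 4*(-7*g^3 + 33*g^2 - 21*g - 61)/(g^6 - 21*g^5 + 177*g^4 - 763*g^3 + 1770*g^2 - 2100*g + 1000)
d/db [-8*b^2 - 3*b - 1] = -16*b - 3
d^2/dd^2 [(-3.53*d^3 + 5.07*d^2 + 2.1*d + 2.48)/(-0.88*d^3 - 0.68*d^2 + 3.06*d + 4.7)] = (-12.07712*d^6 + 47.276064*d^5 + 62.7000000000001*d^4 - 262.998168*d^3 + 136.349592*d^2 + 397.015224*d - 225.883816)/(0.681472*d^9 + 1.579776*d^8 - 5.888256*d^7 - 21.591232*d^6 + 3.600192*d^5 + 88.518864*d^4 + 88.343544*d^3 - 86.96316*d^2 - 202.7862*d - 103.823)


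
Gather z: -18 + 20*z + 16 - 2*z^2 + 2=-2*z^2 + 20*z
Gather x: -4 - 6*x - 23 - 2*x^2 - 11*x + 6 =-2*x^2 - 17*x - 21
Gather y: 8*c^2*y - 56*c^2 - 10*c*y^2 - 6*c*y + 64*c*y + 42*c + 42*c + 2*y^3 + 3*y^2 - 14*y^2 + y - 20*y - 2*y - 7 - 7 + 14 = -56*c^2 + 84*c + 2*y^3 + y^2*(-10*c - 11) + y*(8*c^2 + 58*c - 21)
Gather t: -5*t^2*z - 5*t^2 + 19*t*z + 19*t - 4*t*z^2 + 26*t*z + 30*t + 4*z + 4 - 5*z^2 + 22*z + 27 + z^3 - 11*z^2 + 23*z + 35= t^2*(-5*z - 5) + t*(-4*z^2 + 45*z + 49) + z^3 - 16*z^2 + 49*z + 66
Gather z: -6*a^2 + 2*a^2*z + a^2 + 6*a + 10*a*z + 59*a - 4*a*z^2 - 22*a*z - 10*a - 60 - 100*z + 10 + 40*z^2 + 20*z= -5*a^2 + 55*a + z^2*(40 - 4*a) + z*(2*a^2 - 12*a - 80) - 50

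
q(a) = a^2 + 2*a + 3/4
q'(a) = 2*a + 2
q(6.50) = 56.00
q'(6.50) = 15.00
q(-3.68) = 6.93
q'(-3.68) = -5.36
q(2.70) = 13.44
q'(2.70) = 7.40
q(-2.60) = 2.31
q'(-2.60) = -3.20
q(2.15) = 9.67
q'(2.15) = 6.30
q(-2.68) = 2.57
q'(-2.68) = -3.36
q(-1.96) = 0.67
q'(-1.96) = -1.92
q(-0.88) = -0.24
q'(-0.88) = 0.24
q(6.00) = 48.75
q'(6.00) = 14.00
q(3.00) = 15.75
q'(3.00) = 8.00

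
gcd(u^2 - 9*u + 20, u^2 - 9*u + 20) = u^2 - 9*u + 20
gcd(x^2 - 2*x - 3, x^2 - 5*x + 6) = x - 3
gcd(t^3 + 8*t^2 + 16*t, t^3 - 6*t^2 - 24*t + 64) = t + 4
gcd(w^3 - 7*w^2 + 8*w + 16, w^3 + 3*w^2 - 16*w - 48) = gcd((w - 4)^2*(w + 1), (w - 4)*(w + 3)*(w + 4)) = w - 4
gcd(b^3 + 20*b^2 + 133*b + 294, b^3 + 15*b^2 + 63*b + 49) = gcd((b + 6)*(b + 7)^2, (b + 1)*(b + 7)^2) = b^2 + 14*b + 49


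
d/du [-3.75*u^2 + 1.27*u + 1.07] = 1.27 - 7.5*u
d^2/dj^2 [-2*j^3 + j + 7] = -12*j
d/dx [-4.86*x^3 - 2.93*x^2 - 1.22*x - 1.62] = -14.58*x^2 - 5.86*x - 1.22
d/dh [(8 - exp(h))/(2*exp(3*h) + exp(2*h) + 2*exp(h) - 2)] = (4*exp(3*h) - 47*exp(2*h) - 16*exp(h) - 14)*exp(h)/(4*exp(6*h) + 4*exp(5*h) + 9*exp(4*h) - 4*exp(3*h) - 8*exp(h) + 4)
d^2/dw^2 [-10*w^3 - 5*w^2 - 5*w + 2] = -60*w - 10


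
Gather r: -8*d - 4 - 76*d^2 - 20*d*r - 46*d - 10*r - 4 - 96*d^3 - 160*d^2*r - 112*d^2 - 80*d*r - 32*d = -96*d^3 - 188*d^2 - 86*d + r*(-160*d^2 - 100*d - 10) - 8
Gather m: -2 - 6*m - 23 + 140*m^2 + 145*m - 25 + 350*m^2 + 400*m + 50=490*m^2 + 539*m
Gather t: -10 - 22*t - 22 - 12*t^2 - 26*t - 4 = -12*t^2 - 48*t - 36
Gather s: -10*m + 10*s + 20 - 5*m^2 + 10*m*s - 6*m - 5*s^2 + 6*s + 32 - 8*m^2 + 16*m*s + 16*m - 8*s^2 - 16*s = -13*m^2 + 26*m*s - 13*s^2 + 52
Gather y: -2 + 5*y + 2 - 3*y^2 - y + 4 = -3*y^2 + 4*y + 4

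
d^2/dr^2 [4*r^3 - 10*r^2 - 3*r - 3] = 24*r - 20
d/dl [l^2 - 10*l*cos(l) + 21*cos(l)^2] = 10*l*sin(l) + 2*l - 21*sin(2*l) - 10*cos(l)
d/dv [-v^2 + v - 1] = 1 - 2*v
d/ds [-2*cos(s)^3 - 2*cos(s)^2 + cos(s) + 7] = (6*cos(s)^2 + 4*cos(s) - 1)*sin(s)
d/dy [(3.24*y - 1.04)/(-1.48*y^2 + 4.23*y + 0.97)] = (4.7952*y^2 - 3.0784*y + 7.542)/(2.1904*y^4 - 12.5208*y^3 + 15.0217*y^2 + 8.2062*y + 0.9409)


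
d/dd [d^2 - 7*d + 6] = 2*d - 7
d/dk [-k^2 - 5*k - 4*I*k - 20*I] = -2*k - 5 - 4*I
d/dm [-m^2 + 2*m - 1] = 2 - 2*m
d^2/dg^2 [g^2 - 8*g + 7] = 2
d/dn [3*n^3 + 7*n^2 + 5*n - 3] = 9*n^2 + 14*n + 5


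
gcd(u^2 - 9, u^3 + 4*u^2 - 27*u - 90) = u + 3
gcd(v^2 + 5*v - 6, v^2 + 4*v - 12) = v + 6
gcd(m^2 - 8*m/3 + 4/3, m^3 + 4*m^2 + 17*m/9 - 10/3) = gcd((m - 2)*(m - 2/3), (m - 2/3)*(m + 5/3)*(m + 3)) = m - 2/3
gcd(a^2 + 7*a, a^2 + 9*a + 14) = a + 7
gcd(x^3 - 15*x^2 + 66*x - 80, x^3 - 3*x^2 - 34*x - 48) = x - 8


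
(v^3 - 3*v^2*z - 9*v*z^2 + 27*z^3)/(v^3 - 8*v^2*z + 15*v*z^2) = (-v^2 + 9*z^2)/(v*(-v + 5*z))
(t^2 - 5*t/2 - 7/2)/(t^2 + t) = (t - 7/2)/t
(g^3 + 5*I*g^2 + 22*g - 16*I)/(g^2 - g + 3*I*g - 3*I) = (g^3 + 5*I*g^2 + 22*g - 16*I)/(g^2 - g + 3*I*g - 3*I)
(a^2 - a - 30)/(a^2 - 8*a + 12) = (a + 5)/(a - 2)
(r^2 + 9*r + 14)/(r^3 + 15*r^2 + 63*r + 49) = (r + 2)/(r^2 + 8*r + 7)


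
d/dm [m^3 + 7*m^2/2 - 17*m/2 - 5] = 3*m^2 + 7*m - 17/2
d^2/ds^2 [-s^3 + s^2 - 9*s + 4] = 2 - 6*s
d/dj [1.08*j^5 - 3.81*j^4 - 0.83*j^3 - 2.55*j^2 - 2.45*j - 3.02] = 5.4*j^4 - 15.24*j^3 - 2.49*j^2 - 5.1*j - 2.45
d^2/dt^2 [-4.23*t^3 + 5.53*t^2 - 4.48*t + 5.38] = 11.06 - 25.38*t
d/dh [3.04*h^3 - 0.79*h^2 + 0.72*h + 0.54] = 9.12*h^2 - 1.58*h + 0.72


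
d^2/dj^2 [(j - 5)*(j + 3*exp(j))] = 3*j*exp(j) - 9*exp(j) + 2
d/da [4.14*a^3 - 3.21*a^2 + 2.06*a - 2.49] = 12.42*a^2 - 6.42*a + 2.06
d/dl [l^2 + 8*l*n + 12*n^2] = 2*l + 8*n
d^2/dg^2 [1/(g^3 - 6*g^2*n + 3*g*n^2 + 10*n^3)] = 6*((-g + 2*n)*(g^3 - 6*g^2*n + 3*g*n^2 + 10*n^3) + 3*(g^2 - 4*g*n + n^2)^2)/(g^3 - 6*g^2*n + 3*g*n^2 + 10*n^3)^3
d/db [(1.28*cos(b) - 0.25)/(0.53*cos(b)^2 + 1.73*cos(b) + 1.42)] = (0.6784*cos(b)^2 - 0.265*cos(b) - 2.2501)*sin(b)/(0.2809*cos(b)^4 + 1.8338*cos(b)^3 + 4.4981*cos(b)^2 + 4.9132*cos(b) + 2.0164)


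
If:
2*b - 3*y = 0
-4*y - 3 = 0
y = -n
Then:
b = -9/8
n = 3/4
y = -3/4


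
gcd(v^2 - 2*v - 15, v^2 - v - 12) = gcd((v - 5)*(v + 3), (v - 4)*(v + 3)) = v + 3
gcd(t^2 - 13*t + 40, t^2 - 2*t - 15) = t - 5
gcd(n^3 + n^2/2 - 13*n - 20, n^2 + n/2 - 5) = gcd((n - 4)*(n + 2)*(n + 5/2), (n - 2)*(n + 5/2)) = n + 5/2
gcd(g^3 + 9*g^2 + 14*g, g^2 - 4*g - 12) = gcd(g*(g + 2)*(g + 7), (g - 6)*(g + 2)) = g + 2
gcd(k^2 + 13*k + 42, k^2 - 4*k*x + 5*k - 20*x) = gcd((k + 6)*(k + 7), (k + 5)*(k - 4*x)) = 1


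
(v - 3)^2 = v^2 - 6*v + 9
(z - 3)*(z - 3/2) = z^2 - 9*z/2 + 9/2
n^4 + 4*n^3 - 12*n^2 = n^2*(n - 2)*(n + 6)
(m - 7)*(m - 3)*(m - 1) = m^3 - 11*m^2 + 31*m - 21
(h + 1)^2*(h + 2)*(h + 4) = h^4 + 8*h^3 + 21*h^2 + 22*h + 8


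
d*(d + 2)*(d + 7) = d^3 + 9*d^2 + 14*d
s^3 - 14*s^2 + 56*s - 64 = (s - 8)*(s - 4)*(s - 2)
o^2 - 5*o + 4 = (o - 4)*(o - 1)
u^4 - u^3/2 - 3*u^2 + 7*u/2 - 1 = (u - 1)^2*(u - 1/2)*(u + 2)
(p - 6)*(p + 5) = p^2 - p - 30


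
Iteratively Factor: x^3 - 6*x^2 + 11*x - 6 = (x - 3)*(x^2 - 3*x + 2) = (x - 3)*(x - 1)*(x - 2)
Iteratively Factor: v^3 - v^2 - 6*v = (v - 3)*(v^2 + 2*v) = v*(v - 3)*(v + 2)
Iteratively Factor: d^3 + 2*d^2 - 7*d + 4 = (d - 1)*(d^2 + 3*d - 4) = (d - 1)^2*(d + 4)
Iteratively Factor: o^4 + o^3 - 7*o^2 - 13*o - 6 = (o + 2)*(o^3 - o^2 - 5*o - 3) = (o + 1)*(o + 2)*(o^2 - 2*o - 3) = (o - 3)*(o + 1)*(o + 2)*(o + 1)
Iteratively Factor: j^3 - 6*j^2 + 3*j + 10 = (j - 5)*(j^2 - j - 2) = (j - 5)*(j - 2)*(j + 1)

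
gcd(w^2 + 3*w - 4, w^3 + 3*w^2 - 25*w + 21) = w - 1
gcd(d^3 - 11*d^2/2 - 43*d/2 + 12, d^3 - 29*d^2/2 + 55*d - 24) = d^2 - 17*d/2 + 4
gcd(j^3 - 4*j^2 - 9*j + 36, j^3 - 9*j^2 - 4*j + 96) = j^2 - j - 12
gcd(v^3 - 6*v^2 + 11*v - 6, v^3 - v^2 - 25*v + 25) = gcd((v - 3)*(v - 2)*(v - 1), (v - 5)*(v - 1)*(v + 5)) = v - 1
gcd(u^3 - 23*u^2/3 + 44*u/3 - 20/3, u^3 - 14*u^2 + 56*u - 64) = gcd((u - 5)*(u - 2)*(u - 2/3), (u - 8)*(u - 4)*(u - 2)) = u - 2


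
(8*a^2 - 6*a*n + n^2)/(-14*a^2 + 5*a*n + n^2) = (-4*a + n)/(7*a + n)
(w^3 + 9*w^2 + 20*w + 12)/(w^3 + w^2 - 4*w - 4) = (w + 6)/(w - 2)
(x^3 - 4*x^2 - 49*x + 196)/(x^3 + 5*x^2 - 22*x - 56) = (x - 7)/(x + 2)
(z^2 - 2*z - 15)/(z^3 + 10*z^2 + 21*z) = (z - 5)/(z*(z + 7))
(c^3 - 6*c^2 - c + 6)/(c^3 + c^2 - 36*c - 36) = (c - 1)/(c + 6)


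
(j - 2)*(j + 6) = j^2 + 4*j - 12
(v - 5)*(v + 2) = v^2 - 3*v - 10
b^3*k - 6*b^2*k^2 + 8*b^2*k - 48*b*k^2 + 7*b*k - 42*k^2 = (b + 7)*(b - 6*k)*(b*k + k)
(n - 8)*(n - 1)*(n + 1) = n^3 - 8*n^2 - n + 8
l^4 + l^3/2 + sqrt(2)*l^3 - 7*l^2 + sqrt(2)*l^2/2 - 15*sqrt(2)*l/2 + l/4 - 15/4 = (l - 5/2)*(l + 3)*(l + sqrt(2)/2)^2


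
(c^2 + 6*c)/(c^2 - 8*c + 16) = c*(c + 6)/(c^2 - 8*c + 16)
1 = 1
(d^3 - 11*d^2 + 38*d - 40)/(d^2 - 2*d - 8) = (d^2 - 7*d + 10)/(d + 2)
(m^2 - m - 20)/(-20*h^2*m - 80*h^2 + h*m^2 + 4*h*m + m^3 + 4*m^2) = (5 - m)/(20*h^2 - h*m - m^2)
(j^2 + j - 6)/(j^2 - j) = (j^2 + j - 6)/(j*(j - 1))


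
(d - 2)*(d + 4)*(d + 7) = d^3 + 9*d^2 + 6*d - 56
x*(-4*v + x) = -4*v*x + x^2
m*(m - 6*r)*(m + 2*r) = m^3 - 4*m^2*r - 12*m*r^2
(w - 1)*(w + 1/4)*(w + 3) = w^3 + 9*w^2/4 - 5*w/2 - 3/4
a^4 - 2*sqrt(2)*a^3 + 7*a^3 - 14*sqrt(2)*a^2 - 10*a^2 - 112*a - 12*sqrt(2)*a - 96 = (a + 1)*(a + 6)*(a - 4*sqrt(2))*(a + 2*sqrt(2))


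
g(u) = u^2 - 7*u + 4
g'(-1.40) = -9.80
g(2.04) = -6.12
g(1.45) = -4.05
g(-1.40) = 15.76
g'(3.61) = 0.22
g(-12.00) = 232.00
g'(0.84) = -5.32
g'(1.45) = -4.10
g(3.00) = -8.00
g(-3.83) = 45.48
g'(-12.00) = -31.00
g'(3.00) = -1.00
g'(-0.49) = -7.98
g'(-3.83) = -14.66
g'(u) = 2*u - 7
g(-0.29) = 6.11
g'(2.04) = -2.92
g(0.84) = -1.17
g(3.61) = -8.24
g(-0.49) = 7.67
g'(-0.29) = -7.58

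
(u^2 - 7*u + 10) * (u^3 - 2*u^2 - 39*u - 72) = u^5 - 9*u^4 - 15*u^3 + 181*u^2 + 114*u - 720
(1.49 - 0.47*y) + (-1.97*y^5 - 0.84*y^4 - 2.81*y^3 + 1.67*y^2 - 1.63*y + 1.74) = -1.97*y^5 - 0.84*y^4 - 2.81*y^3 + 1.67*y^2 - 2.1*y + 3.23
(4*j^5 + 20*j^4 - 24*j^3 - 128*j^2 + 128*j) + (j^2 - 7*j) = 4*j^5 + 20*j^4 - 24*j^3 - 127*j^2 + 121*j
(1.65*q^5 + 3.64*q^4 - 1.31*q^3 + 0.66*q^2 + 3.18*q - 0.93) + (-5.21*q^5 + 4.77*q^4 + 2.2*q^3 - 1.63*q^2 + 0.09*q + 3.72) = -3.56*q^5 + 8.41*q^4 + 0.89*q^3 - 0.97*q^2 + 3.27*q + 2.79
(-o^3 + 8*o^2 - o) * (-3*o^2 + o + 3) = 3*o^5 - 25*o^4 + 8*o^3 + 23*o^2 - 3*o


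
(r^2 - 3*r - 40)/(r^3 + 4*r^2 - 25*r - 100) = (r - 8)/(r^2 - r - 20)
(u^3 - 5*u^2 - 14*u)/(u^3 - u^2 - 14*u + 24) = u*(u^2 - 5*u - 14)/(u^3 - u^2 - 14*u + 24)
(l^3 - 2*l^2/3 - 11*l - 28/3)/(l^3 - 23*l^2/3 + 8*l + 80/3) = (3*l^2 + 10*l + 7)/(3*l^2 - 11*l - 20)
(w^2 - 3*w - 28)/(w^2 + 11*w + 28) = (w - 7)/(w + 7)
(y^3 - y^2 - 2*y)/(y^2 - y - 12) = y*(-y^2 + y + 2)/(-y^2 + y + 12)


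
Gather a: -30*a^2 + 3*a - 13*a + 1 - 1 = -30*a^2 - 10*a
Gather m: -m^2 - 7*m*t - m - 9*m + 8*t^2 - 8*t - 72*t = -m^2 + m*(-7*t - 10) + 8*t^2 - 80*t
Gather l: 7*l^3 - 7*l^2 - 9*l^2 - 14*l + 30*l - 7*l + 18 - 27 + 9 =7*l^3 - 16*l^2 + 9*l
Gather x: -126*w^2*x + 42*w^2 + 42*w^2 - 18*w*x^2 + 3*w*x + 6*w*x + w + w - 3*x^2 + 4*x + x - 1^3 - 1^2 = 84*w^2 + 2*w + x^2*(-18*w - 3) + x*(-126*w^2 + 9*w + 5) - 2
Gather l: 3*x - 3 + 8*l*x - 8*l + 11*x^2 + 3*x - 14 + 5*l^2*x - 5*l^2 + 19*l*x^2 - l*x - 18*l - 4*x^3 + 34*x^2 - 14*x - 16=l^2*(5*x - 5) + l*(19*x^2 + 7*x - 26) - 4*x^3 + 45*x^2 - 8*x - 33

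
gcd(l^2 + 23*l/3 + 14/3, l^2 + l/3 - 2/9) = l + 2/3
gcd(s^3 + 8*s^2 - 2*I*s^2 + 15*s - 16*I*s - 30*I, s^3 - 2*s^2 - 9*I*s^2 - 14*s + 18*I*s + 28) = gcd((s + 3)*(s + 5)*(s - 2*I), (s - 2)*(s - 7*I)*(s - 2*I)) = s - 2*I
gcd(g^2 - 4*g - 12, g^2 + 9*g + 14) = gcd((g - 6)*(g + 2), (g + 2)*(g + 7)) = g + 2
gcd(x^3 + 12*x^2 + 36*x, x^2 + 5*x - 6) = x + 6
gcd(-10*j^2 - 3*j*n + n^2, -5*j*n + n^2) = 5*j - n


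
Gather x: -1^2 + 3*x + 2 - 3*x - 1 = 0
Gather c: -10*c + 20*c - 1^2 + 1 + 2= 10*c + 2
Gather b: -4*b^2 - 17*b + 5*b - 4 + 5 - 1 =-4*b^2 - 12*b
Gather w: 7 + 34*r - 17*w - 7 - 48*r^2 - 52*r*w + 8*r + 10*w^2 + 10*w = -48*r^2 + 42*r + 10*w^2 + w*(-52*r - 7)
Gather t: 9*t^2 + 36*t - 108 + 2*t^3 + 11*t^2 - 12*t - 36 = 2*t^3 + 20*t^2 + 24*t - 144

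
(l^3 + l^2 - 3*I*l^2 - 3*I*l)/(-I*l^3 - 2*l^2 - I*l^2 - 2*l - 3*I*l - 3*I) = I*l/(l + I)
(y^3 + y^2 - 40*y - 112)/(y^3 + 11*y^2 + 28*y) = (y^2 - 3*y - 28)/(y*(y + 7))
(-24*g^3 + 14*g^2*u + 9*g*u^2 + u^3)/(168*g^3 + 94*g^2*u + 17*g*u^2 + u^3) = (-g + u)/(7*g + u)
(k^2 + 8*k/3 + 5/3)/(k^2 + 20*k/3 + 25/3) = (k + 1)/(k + 5)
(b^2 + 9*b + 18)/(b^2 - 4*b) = (b^2 + 9*b + 18)/(b*(b - 4))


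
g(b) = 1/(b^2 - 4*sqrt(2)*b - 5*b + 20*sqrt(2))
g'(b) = (-2*b + 5 + 4*sqrt(2))/(b^2 - 4*sqrt(2)*b - 5*b + 20*sqrt(2))^2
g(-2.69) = 0.02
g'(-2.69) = 0.00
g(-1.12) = 0.02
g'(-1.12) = 0.01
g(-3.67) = 0.01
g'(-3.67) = 0.00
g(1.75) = 0.08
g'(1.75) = 0.04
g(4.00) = 0.60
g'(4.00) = 0.97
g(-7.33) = 0.01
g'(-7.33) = 0.00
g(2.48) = 0.12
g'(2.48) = 0.09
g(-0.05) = 0.03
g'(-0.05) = 0.01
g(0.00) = 0.04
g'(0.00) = 0.01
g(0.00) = 0.04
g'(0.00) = 0.01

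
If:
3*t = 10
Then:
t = 10/3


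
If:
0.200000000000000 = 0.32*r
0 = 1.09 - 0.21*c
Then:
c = 5.19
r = 0.62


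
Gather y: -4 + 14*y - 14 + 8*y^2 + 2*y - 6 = 8*y^2 + 16*y - 24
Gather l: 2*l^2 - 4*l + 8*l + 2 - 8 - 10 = 2*l^2 + 4*l - 16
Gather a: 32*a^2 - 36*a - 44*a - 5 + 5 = 32*a^2 - 80*a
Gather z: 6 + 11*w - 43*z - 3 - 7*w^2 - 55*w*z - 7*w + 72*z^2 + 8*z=-7*w^2 + 4*w + 72*z^2 + z*(-55*w - 35) + 3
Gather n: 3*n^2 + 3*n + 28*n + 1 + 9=3*n^2 + 31*n + 10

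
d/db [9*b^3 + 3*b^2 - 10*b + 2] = 27*b^2 + 6*b - 10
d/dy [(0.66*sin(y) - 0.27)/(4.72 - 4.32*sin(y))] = 1.9488*cos(y)/(4.32*sin(y) - 4.72)^2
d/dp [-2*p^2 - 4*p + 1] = -4*p - 4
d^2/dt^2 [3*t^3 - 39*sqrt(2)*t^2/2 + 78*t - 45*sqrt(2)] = 18*t - 39*sqrt(2)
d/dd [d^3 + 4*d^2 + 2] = d*(3*d + 8)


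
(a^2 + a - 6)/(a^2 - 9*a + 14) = (a + 3)/(a - 7)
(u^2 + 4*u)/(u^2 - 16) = u/(u - 4)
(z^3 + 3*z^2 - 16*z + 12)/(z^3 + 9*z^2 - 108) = (z^2 - 3*z + 2)/(z^2 + 3*z - 18)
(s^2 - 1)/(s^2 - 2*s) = (s^2 - 1)/(s*(s - 2))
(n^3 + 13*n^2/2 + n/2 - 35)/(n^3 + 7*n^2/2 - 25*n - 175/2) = (n - 2)/(n - 5)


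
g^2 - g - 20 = (g - 5)*(g + 4)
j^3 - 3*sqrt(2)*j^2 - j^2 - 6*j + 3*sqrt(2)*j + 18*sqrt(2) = (j - 3)*(j + 2)*(j - 3*sqrt(2))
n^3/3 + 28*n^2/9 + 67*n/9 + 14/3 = (n/3 + 1/3)*(n + 7/3)*(n + 6)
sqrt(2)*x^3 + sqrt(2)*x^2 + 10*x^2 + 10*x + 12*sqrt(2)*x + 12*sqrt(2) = (x + 2*sqrt(2))*(x + 3*sqrt(2))*(sqrt(2)*x + sqrt(2))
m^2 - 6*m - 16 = (m - 8)*(m + 2)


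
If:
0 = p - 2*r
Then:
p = 2*r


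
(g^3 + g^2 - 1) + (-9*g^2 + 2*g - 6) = g^3 - 8*g^2 + 2*g - 7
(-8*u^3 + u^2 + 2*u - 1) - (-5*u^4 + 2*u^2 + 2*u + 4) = 5*u^4 - 8*u^3 - u^2 - 5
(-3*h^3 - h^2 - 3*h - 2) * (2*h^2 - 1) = -6*h^5 - 2*h^4 - 3*h^3 - 3*h^2 + 3*h + 2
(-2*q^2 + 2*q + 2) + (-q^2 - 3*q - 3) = -3*q^2 - q - 1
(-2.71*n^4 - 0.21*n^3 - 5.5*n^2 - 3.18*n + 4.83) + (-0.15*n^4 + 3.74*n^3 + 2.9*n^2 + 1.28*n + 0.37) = -2.86*n^4 + 3.53*n^3 - 2.6*n^2 - 1.9*n + 5.2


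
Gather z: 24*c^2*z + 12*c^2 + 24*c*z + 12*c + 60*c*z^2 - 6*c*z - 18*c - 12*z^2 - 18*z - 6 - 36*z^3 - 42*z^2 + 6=12*c^2 - 6*c - 36*z^3 + z^2*(60*c - 54) + z*(24*c^2 + 18*c - 18)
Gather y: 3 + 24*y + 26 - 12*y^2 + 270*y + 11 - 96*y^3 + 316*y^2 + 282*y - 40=-96*y^3 + 304*y^2 + 576*y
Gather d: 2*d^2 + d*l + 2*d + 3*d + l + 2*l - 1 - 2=2*d^2 + d*(l + 5) + 3*l - 3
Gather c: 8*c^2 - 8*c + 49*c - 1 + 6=8*c^2 + 41*c + 5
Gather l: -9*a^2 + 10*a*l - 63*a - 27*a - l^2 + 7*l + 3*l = -9*a^2 - 90*a - l^2 + l*(10*a + 10)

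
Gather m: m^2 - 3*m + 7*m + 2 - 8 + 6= m^2 + 4*m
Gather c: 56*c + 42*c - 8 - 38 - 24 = 98*c - 70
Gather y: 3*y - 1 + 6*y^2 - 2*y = 6*y^2 + y - 1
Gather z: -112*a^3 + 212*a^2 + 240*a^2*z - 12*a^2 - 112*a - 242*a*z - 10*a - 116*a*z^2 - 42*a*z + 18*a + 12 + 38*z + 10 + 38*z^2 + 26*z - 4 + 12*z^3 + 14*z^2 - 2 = -112*a^3 + 200*a^2 - 104*a + 12*z^3 + z^2*(52 - 116*a) + z*(240*a^2 - 284*a + 64) + 16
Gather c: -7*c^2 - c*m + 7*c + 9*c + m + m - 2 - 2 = -7*c^2 + c*(16 - m) + 2*m - 4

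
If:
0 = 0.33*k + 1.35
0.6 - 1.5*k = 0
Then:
No Solution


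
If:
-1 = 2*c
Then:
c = -1/2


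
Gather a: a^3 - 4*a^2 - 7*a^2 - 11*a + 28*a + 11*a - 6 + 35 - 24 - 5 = a^3 - 11*a^2 + 28*a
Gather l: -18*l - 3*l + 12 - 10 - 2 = -21*l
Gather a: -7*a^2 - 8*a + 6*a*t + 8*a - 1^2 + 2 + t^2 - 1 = -7*a^2 + 6*a*t + t^2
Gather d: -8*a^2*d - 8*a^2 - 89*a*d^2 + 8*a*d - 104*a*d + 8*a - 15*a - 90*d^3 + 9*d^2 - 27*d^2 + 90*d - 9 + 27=-8*a^2 - 7*a - 90*d^3 + d^2*(-89*a - 18) + d*(-8*a^2 - 96*a + 90) + 18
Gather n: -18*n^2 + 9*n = -18*n^2 + 9*n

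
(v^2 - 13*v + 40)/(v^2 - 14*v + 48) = (v - 5)/(v - 6)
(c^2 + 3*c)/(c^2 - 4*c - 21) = c/(c - 7)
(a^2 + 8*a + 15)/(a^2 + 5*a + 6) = (a + 5)/(a + 2)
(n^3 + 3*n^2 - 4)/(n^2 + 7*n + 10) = (n^2 + n - 2)/(n + 5)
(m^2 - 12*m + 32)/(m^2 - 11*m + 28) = (m - 8)/(m - 7)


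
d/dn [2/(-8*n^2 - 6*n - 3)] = 4*(8*n + 3)/(8*n^2 + 6*n + 3)^2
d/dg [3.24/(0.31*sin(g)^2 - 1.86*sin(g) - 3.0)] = (6.0264 - 2.0088*sin(g))*cos(g)/(-0.31*sin(g)^2 + 1.86*sin(g) + 3.0)^2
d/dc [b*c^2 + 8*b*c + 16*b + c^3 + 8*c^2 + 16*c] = 2*b*c + 8*b + 3*c^2 + 16*c + 16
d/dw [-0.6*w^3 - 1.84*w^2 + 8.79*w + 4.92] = -1.8*w^2 - 3.68*w + 8.79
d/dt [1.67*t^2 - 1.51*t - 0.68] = 3.34*t - 1.51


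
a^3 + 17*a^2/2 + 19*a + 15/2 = (a + 1/2)*(a + 3)*(a + 5)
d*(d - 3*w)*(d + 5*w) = d^3 + 2*d^2*w - 15*d*w^2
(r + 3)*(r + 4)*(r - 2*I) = r^3 + 7*r^2 - 2*I*r^2 + 12*r - 14*I*r - 24*I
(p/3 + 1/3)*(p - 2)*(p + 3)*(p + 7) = p^4/3 + 3*p^3 + 3*p^2 - 41*p/3 - 14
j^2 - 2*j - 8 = (j - 4)*(j + 2)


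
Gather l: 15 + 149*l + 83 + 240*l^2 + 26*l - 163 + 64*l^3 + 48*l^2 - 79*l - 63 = 64*l^3 + 288*l^2 + 96*l - 128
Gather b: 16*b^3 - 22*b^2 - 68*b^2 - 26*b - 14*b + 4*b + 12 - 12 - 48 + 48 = 16*b^3 - 90*b^2 - 36*b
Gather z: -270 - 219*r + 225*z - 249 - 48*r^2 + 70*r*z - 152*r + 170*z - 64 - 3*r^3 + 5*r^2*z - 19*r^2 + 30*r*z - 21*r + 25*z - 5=-3*r^3 - 67*r^2 - 392*r + z*(5*r^2 + 100*r + 420) - 588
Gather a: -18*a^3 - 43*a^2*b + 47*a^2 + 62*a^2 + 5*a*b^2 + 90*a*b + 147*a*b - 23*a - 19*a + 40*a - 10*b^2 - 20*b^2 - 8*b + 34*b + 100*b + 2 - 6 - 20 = -18*a^3 + a^2*(109 - 43*b) + a*(5*b^2 + 237*b - 2) - 30*b^2 + 126*b - 24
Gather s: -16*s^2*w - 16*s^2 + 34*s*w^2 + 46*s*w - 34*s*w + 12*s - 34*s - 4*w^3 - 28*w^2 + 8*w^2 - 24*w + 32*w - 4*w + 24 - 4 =s^2*(-16*w - 16) + s*(34*w^2 + 12*w - 22) - 4*w^3 - 20*w^2 + 4*w + 20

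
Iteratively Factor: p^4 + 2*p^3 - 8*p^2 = (p)*(p^3 + 2*p^2 - 8*p) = p^2*(p^2 + 2*p - 8) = p^2*(p - 2)*(p + 4)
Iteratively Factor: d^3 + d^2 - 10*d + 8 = (d - 1)*(d^2 + 2*d - 8) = (d - 2)*(d - 1)*(d + 4)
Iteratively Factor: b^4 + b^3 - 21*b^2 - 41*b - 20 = (b + 4)*(b^3 - 3*b^2 - 9*b - 5) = (b + 1)*(b + 4)*(b^2 - 4*b - 5) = (b + 1)^2*(b + 4)*(b - 5)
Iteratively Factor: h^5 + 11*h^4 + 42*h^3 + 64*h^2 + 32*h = (h + 4)*(h^4 + 7*h^3 + 14*h^2 + 8*h) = (h + 4)^2*(h^3 + 3*h^2 + 2*h) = h*(h + 4)^2*(h^2 + 3*h + 2) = h*(h + 1)*(h + 4)^2*(h + 2)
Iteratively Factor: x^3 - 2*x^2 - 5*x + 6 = (x - 1)*(x^2 - x - 6) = (x - 1)*(x + 2)*(x - 3)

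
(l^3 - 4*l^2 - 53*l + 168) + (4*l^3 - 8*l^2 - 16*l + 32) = 5*l^3 - 12*l^2 - 69*l + 200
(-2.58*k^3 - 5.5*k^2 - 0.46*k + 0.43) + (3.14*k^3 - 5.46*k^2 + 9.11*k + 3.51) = 0.56*k^3 - 10.96*k^2 + 8.65*k + 3.94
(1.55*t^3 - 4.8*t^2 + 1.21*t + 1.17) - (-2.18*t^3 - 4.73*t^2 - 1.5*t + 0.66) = 3.73*t^3 - 0.0699999999999994*t^2 + 2.71*t + 0.51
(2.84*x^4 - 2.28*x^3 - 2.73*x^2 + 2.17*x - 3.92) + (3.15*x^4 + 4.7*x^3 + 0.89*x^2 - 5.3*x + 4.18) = 5.99*x^4 + 2.42*x^3 - 1.84*x^2 - 3.13*x + 0.26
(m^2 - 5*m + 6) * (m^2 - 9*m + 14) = m^4 - 14*m^3 + 65*m^2 - 124*m + 84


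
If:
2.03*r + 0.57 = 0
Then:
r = -0.28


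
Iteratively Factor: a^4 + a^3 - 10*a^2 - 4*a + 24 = (a - 2)*(a^3 + 3*a^2 - 4*a - 12) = (a - 2)*(a + 2)*(a^2 + a - 6) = (a - 2)*(a + 2)*(a + 3)*(a - 2)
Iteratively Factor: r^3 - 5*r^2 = (r)*(r^2 - 5*r) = r*(r - 5)*(r)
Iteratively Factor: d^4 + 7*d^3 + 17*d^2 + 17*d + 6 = (d + 1)*(d^3 + 6*d^2 + 11*d + 6) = (d + 1)*(d + 2)*(d^2 + 4*d + 3) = (d + 1)*(d + 2)*(d + 3)*(d + 1)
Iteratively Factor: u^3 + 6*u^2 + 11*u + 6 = (u + 1)*(u^2 + 5*u + 6) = (u + 1)*(u + 3)*(u + 2)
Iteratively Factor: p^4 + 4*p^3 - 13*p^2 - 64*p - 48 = (p + 3)*(p^3 + p^2 - 16*p - 16) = (p + 3)*(p + 4)*(p^2 - 3*p - 4) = (p + 1)*(p + 3)*(p + 4)*(p - 4)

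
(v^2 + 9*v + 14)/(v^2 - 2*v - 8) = (v + 7)/(v - 4)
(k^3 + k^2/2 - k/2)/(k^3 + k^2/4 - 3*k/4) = 2*(2*k - 1)/(4*k - 3)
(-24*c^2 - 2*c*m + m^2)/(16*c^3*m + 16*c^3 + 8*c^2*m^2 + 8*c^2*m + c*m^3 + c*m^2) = (-6*c + m)/(c*(4*c*m + 4*c + m^2 + m))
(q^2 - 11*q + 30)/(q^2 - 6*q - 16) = (-q^2 + 11*q - 30)/(-q^2 + 6*q + 16)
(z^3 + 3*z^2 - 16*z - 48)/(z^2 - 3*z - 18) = (z^2 - 16)/(z - 6)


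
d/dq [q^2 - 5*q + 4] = 2*q - 5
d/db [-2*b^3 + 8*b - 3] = 8 - 6*b^2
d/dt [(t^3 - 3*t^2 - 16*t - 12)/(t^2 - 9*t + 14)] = (t^4 - 18*t^3 + 85*t^2 - 60*t - 332)/(t^4 - 18*t^3 + 109*t^2 - 252*t + 196)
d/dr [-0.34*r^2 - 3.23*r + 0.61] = -0.68*r - 3.23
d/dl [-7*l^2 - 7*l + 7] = -14*l - 7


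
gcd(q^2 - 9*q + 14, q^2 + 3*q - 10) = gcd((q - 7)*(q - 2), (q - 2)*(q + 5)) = q - 2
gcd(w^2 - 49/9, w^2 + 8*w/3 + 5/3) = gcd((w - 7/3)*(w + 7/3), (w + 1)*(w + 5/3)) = 1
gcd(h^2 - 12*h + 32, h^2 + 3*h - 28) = h - 4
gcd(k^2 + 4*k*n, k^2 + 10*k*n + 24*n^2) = k + 4*n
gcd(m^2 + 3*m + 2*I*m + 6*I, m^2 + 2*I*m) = m + 2*I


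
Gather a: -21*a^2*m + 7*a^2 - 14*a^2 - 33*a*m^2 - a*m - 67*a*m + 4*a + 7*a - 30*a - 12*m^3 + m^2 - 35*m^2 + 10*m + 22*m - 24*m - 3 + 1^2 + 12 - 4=a^2*(-21*m - 7) + a*(-33*m^2 - 68*m - 19) - 12*m^3 - 34*m^2 + 8*m + 6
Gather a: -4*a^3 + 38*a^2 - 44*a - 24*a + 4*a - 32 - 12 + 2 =-4*a^3 + 38*a^2 - 64*a - 42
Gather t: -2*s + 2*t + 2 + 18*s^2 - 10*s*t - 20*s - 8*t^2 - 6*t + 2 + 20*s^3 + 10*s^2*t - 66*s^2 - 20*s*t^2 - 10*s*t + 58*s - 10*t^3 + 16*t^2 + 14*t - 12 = 20*s^3 - 48*s^2 + 36*s - 10*t^3 + t^2*(8 - 20*s) + t*(10*s^2 - 20*s + 10) - 8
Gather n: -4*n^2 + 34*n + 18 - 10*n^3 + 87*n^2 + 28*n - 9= -10*n^3 + 83*n^2 + 62*n + 9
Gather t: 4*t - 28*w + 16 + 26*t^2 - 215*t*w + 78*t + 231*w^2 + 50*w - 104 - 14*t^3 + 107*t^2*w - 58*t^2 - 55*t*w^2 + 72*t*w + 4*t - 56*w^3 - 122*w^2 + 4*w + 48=-14*t^3 + t^2*(107*w - 32) + t*(-55*w^2 - 143*w + 86) - 56*w^3 + 109*w^2 + 26*w - 40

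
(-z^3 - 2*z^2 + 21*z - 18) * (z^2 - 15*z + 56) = -z^5 + 13*z^4 - 5*z^3 - 445*z^2 + 1446*z - 1008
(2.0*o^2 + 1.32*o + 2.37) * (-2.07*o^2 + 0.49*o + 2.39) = -4.14*o^4 - 1.7524*o^3 + 0.5209*o^2 + 4.3161*o + 5.6643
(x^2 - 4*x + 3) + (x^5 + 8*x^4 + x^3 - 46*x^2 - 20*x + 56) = x^5 + 8*x^4 + x^3 - 45*x^2 - 24*x + 59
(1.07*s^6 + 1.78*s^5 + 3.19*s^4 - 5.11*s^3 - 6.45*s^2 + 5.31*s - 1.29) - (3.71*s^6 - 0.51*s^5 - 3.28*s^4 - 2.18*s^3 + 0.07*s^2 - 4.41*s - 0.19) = -2.64*s^6 + 2.29*s^5 + 6.47*s^4 - 2.93*s^3 - 6.52*s^2 + 9.72*s - 1.1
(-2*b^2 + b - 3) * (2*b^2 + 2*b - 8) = -4*b^4 - 2*b^3 + 12*b^2 - 14*b + 24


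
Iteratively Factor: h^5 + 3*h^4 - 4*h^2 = (h - 1)*(h^4 + 4*h^3 + 4*h^2) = h*(h - 1)*(h^3 + 4*h^2 + 4*h) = h*(h - 1)*(h + 2)*(h^2 + 2*h) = h*(h - 1)*(h + 2)^2*(h)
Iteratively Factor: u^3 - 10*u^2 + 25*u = (u - 5)*(u^2 - 5*u) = (u - 5)^2*(u)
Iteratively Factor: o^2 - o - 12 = (o + 3)*(o - 4)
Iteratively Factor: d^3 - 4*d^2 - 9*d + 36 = (d - 4)*(d^2 - 9) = (d - 4)*(d - 3)*(d + 3)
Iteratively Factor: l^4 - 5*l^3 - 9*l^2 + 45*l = (l - 5)*(l^3 - 9*l) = l*(l - 5)*(l^2 - 9) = l*(l - 5)*(l - 3)*(l + 3)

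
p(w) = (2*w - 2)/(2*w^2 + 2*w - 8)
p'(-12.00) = -0.01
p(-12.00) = -0.10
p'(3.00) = -0.09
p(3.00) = 0.25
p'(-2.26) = -9.51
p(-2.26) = 2.83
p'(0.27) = -0.19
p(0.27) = 0.20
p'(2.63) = -0.15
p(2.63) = 0.29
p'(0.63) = -0.24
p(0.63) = 0.12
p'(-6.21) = -0.07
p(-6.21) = -0.25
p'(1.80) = -2.44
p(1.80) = 0.77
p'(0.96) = -0.45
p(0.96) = 0.02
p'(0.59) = -0.23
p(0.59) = 0.13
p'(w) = (-4*w - 2)*(2*w - 2)/(2*w^2 + 2*w - 8)^2 + 2/(2*w^2 + 2*w - 8)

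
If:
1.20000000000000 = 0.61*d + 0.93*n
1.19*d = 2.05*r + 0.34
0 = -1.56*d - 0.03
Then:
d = -0.02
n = 1.30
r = -0.18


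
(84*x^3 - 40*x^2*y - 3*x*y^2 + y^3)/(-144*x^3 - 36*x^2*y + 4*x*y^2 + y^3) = (-14*x^2 + 9*x*y - y^2)/(24*x^2 + 2*x*y - y^2)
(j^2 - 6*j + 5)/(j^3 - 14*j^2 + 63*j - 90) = (j - 1)/(j^2 - 9*j + 18)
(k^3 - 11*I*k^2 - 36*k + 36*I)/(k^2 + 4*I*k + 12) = (k^2 - 9*I*k - 18)/(k + 6*I)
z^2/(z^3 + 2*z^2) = 1/(z + 2)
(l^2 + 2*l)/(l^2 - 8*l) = (l + 2)/(l - 8)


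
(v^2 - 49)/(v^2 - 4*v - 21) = (v + 7)/(v + 3)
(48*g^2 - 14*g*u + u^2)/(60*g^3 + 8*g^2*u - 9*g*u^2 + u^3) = (-8*g + u)/(-10*g^2 - 3*g*u + u^2)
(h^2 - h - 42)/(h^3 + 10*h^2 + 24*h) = (h - 7)/(h*(h + 4))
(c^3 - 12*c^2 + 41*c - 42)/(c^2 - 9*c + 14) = c - 3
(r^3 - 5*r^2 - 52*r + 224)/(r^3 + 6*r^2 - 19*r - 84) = (r - 8)/(r + 3)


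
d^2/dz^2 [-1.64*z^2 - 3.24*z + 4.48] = -3.28000000000000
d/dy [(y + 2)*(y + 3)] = 2*y + 5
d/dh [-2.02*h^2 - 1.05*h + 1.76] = -4.04*h - 1.05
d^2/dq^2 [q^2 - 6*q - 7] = 2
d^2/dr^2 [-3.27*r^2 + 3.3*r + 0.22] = -6.54000000000000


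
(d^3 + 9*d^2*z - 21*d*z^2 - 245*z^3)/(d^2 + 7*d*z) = d + 2*z - 35*z^2/d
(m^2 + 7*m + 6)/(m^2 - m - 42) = (m + 1)/(m - 7)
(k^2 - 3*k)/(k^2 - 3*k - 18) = k*(3 - k)/(-k^2 + 3*k + 18)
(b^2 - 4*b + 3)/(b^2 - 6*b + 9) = (b - 1)/(b - 3)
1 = 1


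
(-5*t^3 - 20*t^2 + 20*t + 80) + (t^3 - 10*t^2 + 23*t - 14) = -4*t^3 - 30*t^2 + 43*t + 66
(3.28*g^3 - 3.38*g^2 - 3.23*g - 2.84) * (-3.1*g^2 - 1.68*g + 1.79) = -10.168*g^5 + 4.9676*g^4 + 21.5626*g^3 + 8.1802*g^2 - 1.0105*g - 5.0836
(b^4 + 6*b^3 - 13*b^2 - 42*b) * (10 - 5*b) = -5*b^5 - 20*b^4 + 125*b^3 + 80*b^2 - 420*b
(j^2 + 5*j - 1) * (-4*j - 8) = -4*j^3 - 28*j^2 - 36*j + 8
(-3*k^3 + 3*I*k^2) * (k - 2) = -3*k^4 + 6*k^3 + 3*I*k^3 - 6*I*k^2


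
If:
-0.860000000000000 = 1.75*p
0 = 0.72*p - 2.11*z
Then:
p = -0.49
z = -0.17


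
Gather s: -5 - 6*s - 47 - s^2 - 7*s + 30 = -s^2 - 13*s - 22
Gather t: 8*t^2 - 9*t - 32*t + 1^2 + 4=8*t^2 - 41*t + 5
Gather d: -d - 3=-d - 3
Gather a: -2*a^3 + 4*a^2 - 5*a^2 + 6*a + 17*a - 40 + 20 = -2*a^3 - a^2 + 23*a - 20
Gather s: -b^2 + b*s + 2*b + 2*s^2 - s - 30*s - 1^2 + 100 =-b^2 + 2*b + 2*s^2 + s*(b - 31) + 99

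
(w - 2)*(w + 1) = w^2 - w - 2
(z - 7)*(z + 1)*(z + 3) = z^3 - 3*z^2 - 25*z - 21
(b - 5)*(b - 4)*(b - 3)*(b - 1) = b^4 - 13*b^3 + 59*b^2 - 107*b + 60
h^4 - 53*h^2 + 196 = (h - 7)*(h - 2)*(h + 2)*(h + 7)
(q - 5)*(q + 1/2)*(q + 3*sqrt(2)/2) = q^3 - 9*q^2/2 + 3*sqrt(2)*q^2/2 - 27*sqrt(2)*q/4 - 5*q/2 - 15*sqrt(2)/4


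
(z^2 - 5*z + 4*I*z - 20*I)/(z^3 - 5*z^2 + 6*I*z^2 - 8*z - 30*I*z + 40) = 1/(z + 2*I)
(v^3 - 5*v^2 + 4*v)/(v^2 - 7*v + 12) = v*(v - 1)/(v - 3)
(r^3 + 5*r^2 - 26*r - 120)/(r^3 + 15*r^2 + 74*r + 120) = (r - 5)/(r + 5)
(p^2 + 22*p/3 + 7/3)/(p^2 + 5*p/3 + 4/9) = 3*(p + 7)/(3*p + 4)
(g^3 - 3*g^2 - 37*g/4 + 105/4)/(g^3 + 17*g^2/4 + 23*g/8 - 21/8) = 2*(4*g^2 - 24*g + 35)/(8*g^2 + 10*g - 7)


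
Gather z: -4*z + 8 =8 - 4*z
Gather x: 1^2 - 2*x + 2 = 3 - 2*x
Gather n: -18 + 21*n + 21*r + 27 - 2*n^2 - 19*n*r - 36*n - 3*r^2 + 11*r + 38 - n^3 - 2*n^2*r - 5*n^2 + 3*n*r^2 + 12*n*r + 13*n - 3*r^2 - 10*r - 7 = -n^3 + n^2*(-2*r - 7) + n*(3*r^2 - 7*r - 2) - 6*r^2 + 22*r + 40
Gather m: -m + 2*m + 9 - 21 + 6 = m - 6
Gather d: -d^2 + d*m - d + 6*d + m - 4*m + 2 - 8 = -d^2 + d*(m + 5) - 3*m - 6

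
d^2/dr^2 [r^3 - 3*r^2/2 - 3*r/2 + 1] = 6*r - 3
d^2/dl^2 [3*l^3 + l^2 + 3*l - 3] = 18*l + 2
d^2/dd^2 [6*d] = 0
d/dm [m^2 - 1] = 2*m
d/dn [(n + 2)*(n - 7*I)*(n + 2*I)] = 3*n^2 + n*(4 - 10*I) + 14 - 10*I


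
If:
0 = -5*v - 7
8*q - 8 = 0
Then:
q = 1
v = -7/5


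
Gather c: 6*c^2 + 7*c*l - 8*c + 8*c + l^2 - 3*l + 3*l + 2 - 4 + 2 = 6*c^2 + 7*c*l + l^2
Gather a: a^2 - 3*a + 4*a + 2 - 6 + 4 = a^2 + a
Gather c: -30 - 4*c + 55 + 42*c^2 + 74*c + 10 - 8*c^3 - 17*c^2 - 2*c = -8*c^3 + 25*c^2 + 68*c + 35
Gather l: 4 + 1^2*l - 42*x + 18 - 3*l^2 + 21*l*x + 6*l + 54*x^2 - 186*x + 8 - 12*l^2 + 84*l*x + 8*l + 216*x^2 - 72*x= -15*l^2 + l*(105*x + 15) + 270*x^2 - 300*x + 30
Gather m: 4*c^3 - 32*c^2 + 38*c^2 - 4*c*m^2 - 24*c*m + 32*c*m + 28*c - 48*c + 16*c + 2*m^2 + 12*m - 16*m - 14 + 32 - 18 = 4*c^3 + 6*c^2 - 4*c + m^2*(2 - 4*c) + m*(8*c - 4)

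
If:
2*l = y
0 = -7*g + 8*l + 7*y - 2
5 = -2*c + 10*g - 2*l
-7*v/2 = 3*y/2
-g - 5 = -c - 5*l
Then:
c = 869/232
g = 157/116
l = 121/232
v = -363/812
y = 121/116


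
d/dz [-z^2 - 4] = -2*z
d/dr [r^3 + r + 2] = 3*r^2 + 1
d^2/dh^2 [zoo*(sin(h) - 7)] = zoo*sin(h)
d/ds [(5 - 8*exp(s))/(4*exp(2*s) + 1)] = 8*((8*exp(s) - 5)*exp(s) - 4*exp(2*s) - 1)*exp(s)/(4*exp(2*s) + 1)^2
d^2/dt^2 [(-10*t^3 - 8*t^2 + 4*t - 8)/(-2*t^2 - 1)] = 4*(-18*t^3 + 24*t^2 + 27*t - 4)/(8*t^6 + 12*t^4 + 6*t^2 + 1)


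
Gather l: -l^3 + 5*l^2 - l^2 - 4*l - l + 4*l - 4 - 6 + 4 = -l^3 + 4*l^2 - l - 6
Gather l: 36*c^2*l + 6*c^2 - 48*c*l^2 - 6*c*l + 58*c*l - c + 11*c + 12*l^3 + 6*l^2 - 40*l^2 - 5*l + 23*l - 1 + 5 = 6*c^2 + 10*c + 12*l^3 + l^2*(-48*c - 34) + l*(36*c^2 + 52*c + 18) + 4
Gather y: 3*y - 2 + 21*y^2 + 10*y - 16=21*y^2 + 13*y - 18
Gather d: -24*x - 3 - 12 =-24*x - 15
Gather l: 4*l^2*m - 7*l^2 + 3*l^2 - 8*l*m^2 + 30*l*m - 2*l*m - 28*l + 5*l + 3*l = l^2*(4*m - 4) + l*(-8*m^2 + 28*m - 20)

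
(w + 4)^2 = w^2 + 8*w + 16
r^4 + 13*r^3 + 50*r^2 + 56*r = r*(r + 2)*(r + 4)*(r + 7)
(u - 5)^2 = u^2 - 10*u + 25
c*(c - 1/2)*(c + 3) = c^3 + 5*c^2/2 - 3*c/2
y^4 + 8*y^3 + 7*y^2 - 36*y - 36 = (y - 2)*(y + 1)*(y + 3)*(y + 6)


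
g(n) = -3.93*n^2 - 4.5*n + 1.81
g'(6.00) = -51.66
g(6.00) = -166.67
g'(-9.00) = 66.24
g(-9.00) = -276.02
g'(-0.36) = -1.67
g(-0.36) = 2.92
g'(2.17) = -21.56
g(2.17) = -26.46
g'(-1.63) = 8.31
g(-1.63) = -1.30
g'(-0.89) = 2.50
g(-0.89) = 2.70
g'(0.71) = -10.08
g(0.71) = -3.37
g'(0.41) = -7.72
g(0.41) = -0.70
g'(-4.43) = 30.32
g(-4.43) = -55.38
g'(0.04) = -4.81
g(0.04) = 1.62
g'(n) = -7.86*n - 4.5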